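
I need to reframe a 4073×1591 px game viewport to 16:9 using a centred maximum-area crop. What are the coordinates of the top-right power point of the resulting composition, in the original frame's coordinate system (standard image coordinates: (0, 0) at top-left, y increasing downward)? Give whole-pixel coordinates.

4073/1591 > 16/9, so the 16:9 crop keeps the full height 1591 and trims width to 1591 × 16/9 = 2828.44 px.
Left offset = (4073 − 2828.44)/2 = 622.28 px; top offset = 0.
Top-right is two-thirds across and one-third down within the crop:
x = 622.28 + 2 × 2828.44/3 ≈ 2508; y = 0.00 + 1 × 1591.00/3 ≈ 530.

x = 2508 px, y = 530 px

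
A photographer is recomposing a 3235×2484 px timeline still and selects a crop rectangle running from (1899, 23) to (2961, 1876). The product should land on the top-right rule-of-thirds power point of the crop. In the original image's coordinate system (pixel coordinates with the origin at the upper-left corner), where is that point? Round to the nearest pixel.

(2607, 641)

Crop width = 2961 − 1899 = 1062 px; one third is 354.00 px.
Crop height = 1876 − 23 = 1853 px; one third is 617.67 px.
The top-right point is two-thirds across and one-third down within the crop:
x = 1899 + 2 × 354.00 ≈ 2607; y = 23 + 1 × 617.67 ≈ 641.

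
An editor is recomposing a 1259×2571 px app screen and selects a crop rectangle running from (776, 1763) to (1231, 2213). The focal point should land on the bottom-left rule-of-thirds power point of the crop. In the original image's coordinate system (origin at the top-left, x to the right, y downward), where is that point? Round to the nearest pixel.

(928, 2063)

Crop width = 1231 − 776 = 455 px; one third is 151.67 px.
Crop height = 2213 − 1763 = 450 px; one third is 150.00 px.
The bottom-left point is one-third across and two-thirds down within the crop:
x = 776 + 1 × 151.67 ≈ 928; y = 1763 + 2 × 150.00 ≈ 2063.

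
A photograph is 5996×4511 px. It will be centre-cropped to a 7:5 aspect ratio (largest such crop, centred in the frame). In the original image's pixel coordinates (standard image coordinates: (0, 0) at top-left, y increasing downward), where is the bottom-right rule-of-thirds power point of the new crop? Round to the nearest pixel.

(3997, 2969)

5996/4511 < 7/5, so the 7:5 crop keeps the full width 5996 and trims height to 5996 × 5/7 = 4282.86 px.
Top offset = (4511 − 4282.86)/2 = 114.07 px; left offset = 0.
Bottom-right is two-thirds across and two-thirds down within the crop:
x = 0.00 + 2 × 5996.00/3 ≈ 3997; y = 114.07 + 2 × 4282.86/3 ≈ 2969.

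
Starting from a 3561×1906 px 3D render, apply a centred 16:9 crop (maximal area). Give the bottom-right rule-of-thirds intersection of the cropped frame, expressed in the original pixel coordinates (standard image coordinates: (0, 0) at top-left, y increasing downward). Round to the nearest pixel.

x = 2345 px, y = 1271 px

3561/1906 > 16/9, so the 16:9 crop keeps the full height 1906 and trims width to 1906 × 16/9 = 3388.44 px.
Left offset = (3561 − 3388.44)/2 = 86.28 px; top offset = 0.
Bottom-right is two-thirds across and two-thirds down within the crop:
x = 86.28 + 2 × 3388.44/3 ≈ 2345; y = 0.00 + 2 × 1906.00/3 ≈ 1271.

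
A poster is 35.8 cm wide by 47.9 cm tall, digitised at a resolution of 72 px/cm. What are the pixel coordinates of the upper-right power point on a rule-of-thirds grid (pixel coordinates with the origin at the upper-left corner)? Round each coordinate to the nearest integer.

x = 1718 px, y = 1150 px

In pixels the canvas is 35.8 × 72 = 2577.6 wide and 47.9 × 72 = 3448.8 tall.
The upper-right point is two-thirds across and one-third down:
x = 2 × 2577.6/3 ≈ 1718; y = 1 × 3448.8/3 ≈ 1150.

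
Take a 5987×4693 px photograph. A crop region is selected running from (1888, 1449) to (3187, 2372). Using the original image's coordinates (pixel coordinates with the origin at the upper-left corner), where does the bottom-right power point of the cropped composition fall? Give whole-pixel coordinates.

Crop width = 3187 − 1888 = 1299 px; one third is 433.00 px.
Crop height = 2372 − 1449 = 923 px; one third is 307.67 px.
The bottom-right point is two-thirds across and two-thirds down within the crop:
x = 1888 + 2 × 433.00 ≈ 2754; y = 1449 + 2 × 307.67 ≈ 2064.

x = 2754 px, y = 2064 px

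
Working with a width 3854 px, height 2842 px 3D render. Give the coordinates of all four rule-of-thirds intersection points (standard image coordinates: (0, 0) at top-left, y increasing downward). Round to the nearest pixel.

(1285, 947), (2569, 947), (1285, 1895), (2569, 1895)

One third of 3854 is 1284.67; one third of 2842 is 947.33.
Vertical third lines at x = 1285 and x = 2569; horizontal third lines at y = 947 and y = 1895.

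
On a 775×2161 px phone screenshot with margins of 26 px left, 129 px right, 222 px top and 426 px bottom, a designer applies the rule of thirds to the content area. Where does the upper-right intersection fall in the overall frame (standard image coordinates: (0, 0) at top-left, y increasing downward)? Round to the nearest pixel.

(439, 726)

Content width = 775 − 26 − 129 = 620 px; content height = 2161 − 222 − 426 = 1513 px.
Upper-right is two-thirds across and one-third down within the content area.
x = 26 + 2 × 620/3 = 26 + 413.33 ≈ 439
y = 222 + 1 × 1513/3 = 222 + 504.33 ≈ 726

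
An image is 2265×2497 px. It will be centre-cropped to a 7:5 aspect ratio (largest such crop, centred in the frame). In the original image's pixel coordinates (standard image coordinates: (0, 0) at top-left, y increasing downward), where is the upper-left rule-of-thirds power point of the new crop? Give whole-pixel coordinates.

(755, 979)

2265/2497 < 7/5, so the 7:5 crop keeps the full width 2265 and trims height to 2265 × 5/7 = 1617.86 px.
Top offset = (2497 − 1617.86)/2 = 439.57 px; left offset = 0.
Upper-left is one-third across and one-third down within the crop:
x = 0.00 + 1 × 2265.00/3 ≈ 755; y = 439.57 + 1 × 1617.86/3 ≈ 979.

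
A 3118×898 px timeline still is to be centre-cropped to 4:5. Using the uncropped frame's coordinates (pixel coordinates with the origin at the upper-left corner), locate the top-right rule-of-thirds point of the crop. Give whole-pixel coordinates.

3118/898 > 4/5, so the 4:5 crop keeps the full height 898 and trims width to 898 × 4/5 = 718.40 px.
Left offset = (3118 − 718.40)/2 = 1199.80 px; top offset = 0.
Top-right is two-thirds across and one-third down within the crop:
x = 1199.80 + 2 × 718.40/3 ≈ 1679; y = 0.00 + 1 × 898.00/3 ≈ 299.

(1679, 299)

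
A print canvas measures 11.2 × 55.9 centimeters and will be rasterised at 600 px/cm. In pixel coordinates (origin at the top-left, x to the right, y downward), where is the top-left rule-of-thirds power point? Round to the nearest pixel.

In pixels the canvas is 11.2 × 600 = 6720 wide and 55.9 × 600 = 33540 tall.
The top-left point is one-third across and one-third down:
x = 1 × 6720/3 ≈ 2240; y = 1 × 33540/3 ≈ 11180.

x = 2240 px, y = 11180 px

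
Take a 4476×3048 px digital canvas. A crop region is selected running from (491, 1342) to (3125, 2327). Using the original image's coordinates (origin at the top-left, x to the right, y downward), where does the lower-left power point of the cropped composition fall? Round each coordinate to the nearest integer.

Crop width = 3125 − 491 = 2634 px; one third is 878.00 px.
Crop height = 2327 − 1342 = 985 px; one third is 328.33 px.
The lower-left point is one-third across and two-thirds down within the crop:
x = 491 + 1 × 878.00 ≈ 1369; y = 1342 + 2 × 328.33 ≈ 1999.

x = 1369 px, y = 1999 px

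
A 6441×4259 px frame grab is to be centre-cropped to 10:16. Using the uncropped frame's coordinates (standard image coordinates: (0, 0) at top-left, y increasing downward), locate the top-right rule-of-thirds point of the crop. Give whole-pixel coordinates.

6441/4259 > 10/16, so the 10:16 crop keeps the full height 4259 and trims width to 4259 × 10/16 = 2661.88 px.
Left offset = (6441 − 2661.88)/2 = 1889.56 px; top offset = 0.
Top-right is two-thirds across and one-third down within the crop:
x = 1889.56 + 2 × 2661.88/3 ≈ 3664; y = 0.00 + 1 × 4259.00/3 ≈ 1420.

x = 3664 px, y = 1420 px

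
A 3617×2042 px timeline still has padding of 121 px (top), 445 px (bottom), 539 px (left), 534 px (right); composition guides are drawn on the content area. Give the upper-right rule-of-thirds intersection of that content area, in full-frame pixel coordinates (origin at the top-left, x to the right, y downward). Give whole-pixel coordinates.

(2235, 613)

Content width = 3617 − 539 − 534 = 2544 px; content height = 2042 − 121 − 445 = 1476 px.
Upper-right is two-thirds across and one-third down within the content area.
x = 539 + 2 × 2544/3 = 539 + 1696.00 ≈ 2235
y = 121 + 1 × 1476/3 = 121 + 492.00 ≈ 613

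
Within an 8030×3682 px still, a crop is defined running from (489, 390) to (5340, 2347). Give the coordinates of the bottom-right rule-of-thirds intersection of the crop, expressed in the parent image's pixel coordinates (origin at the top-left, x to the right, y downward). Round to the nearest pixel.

(3723, 1695)

Crop width = 5340 − 489 = 4851 px; one third is 1617.00 px.
Crop height = 2347 − 390 = 1957 px; one third is 652.33 px.
The bottom-right point is two-thirds across and two-thirds down within the crop:
x = 489 + 2 × 1617.00 ≈ 3723; y = 390 + 2 × 652.33 ≈ 1695.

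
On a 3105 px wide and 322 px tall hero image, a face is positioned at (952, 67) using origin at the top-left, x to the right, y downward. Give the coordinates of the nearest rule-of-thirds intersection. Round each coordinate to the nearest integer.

x = 1035 px, y = 107 px

Third lines: x ∈ {1035, 2070}, y ∈ {107, 215}.
952 is closer to x = 1035; 67 is closer to y = 107.
So the nearest intersection is the upper-left power point.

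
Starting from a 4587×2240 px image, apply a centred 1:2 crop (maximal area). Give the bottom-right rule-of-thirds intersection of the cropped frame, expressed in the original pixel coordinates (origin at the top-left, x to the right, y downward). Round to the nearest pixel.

x = 2480 px, y = 1493 px

4587/2240 > 1/2, so the 1:2 crop keeps the full height 2240 and trims width to 2240 × 1/2 = 1120.00 px.
Left offset = (4587 − 1120.00)/2 = 1733.50 px; top offset = 0.
Bottom-right is two-thirds across and two-thirds down within the crop:
x = 1733.50 + 2 × 1120.00/3 ≈ 2480; y = 0.00 + 2 × 2240.00/3 ≈ 1493.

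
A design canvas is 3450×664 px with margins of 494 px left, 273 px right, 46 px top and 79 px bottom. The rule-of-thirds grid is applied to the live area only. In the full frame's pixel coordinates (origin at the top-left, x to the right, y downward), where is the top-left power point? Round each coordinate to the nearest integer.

(1388, 226)

Content width = 3450 − 494 − 273 = 2683 px; content height = 664 − 46 − 79 = 539 px.
Top-left is one-third across and one-third down within the live area.
x = 494 + 1 × 2683/3 = 494 + 894.33 ≈ 1388
y = 46 + 1 × 539/3 = 46 + 179.67 ≈ 226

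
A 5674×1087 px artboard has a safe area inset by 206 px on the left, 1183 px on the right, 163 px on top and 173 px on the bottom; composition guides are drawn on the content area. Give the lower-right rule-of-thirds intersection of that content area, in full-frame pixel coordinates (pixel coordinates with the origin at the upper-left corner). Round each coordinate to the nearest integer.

Content width = 5674 − 206 − 1183 = 4285 px; content height = 1087 − 163 − 173 = 751 px.
Lower-right is two-thirds across and two-thirds down within the content area.
x = 206 + 2 × 4285/3 = 206 + 2856.67 ≈ 3063
y = 163 + 2 × 751/3 = 163 + 500.67 ≈ 664

x = 3063 px, y = 664 px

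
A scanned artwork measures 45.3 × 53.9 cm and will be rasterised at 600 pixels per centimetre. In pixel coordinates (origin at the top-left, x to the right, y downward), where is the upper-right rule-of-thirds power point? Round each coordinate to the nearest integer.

(18120, 10780)

In pixels the canvas is 45.3 × 600 = 27180 wide and 53.9 × 600 = 32340 tall.
The upper-right point is two-thirds across and one-third down:
x = 2 × 27180/3 ≈ 18120; y = 1 × 32340/3 ≈ 10780.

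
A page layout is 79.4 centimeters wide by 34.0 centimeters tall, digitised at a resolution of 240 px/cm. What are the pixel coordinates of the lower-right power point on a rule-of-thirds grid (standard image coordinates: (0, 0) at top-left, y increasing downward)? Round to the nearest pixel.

In pixels the canvas is 79.4 × 240 = 19056 wide and 34.0 × 240 = 8160 tall.
The lower-right point is two-thirds across and two-thirds down:
x = 2 × 19056/3 ≈ 12704; y = 2 × 8160/3 ≈ 5440.

x = 12704 px, y = 5440 px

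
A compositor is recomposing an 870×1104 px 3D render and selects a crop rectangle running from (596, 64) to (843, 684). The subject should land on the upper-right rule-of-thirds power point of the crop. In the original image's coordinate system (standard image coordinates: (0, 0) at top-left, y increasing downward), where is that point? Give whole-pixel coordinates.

Crop width = 843 − 596 = 247 px; one third is 82.33 px.
Crop height = 684 − 64 = 620 px; one third is 206.67 px.
The upper-right point is two-thirds across and one-third down within the crop:
x = 596 + 2 × 82.33 ≈ 761; y = 64 + 1 × 206.67 ≈ 271.

(761, 271)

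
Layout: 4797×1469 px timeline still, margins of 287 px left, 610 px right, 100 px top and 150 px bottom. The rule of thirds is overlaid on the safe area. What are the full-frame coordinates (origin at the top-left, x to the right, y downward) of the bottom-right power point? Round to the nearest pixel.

Content width = 4797 − 287 − 610 = 3900 px; content height = 1469 − 100 − 150 = 1219 px.
Bottom-right is two-thirds across and two-thirds down within the safe area.
x = 287 + 2 × 3900/3 = 287 + 2600.00 ≈ 2887
y = 100 + 2 × 1219/3 = 100 + 812.67 ≈ 913

(2887, 913)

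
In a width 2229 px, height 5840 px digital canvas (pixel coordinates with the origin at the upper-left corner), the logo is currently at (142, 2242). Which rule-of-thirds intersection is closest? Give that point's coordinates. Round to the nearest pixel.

x = 743 px, y = 1947 px

Third lines: x ∈ {743, 1486}, y ∈ {1947, 3893}.
142 is closer to x = 743; 2242 is closer to y = 1947.
So the nearest intersection is the upper-left power point.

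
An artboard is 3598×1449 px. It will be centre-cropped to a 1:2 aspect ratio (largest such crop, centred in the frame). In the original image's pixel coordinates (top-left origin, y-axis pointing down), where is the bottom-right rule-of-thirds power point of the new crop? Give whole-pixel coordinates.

(1920, 966)

3598/1449 > 1/2, so the 1:2 crop keeps the full height 1449 and trims width to 1449 × 1/2 = 724.50 px.
Left offset = (3598 − 724.50)/2 = 1436.75 px; top offset = 0.
Bottom-right is two-thirds across and two-thirds down within the crop:
x = 1436.75 + 2 × 724.50/3 ≈ 1920; y = 0.00 + 2 × 1449.00/3 ≈ 966.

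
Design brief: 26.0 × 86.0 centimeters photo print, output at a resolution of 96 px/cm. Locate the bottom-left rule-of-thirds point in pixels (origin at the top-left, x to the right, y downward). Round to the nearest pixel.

In pixels the canvas is 26.0 × 96 = 2496 wide and 86.0 × 96 = 8256 tall.
The bottom-left point is one-third across and two-thirds down:
x = 1 × 2496/3 ≈ 832; y = 2 × 8256/3 ≈ 5504.

x = 832 px, y = 5504 px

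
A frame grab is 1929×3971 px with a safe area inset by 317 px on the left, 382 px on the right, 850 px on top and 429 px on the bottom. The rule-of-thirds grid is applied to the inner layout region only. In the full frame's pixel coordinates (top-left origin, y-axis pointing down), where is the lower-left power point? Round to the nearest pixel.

Content width = 1929 − 317 − 382 = 1230 px; content height = 3971 − 850 − 429 = 2692 px.
Lower-left is one-third across and two-thirds down within the inner layout region.
x = 317 + 1 × 1230/3 = 317 + 410.00 ≈ 727
y = 850 + 2 × 2692/3 = 850 + 1794.67 ≈ 2645

x = 727 px, y = 2645 px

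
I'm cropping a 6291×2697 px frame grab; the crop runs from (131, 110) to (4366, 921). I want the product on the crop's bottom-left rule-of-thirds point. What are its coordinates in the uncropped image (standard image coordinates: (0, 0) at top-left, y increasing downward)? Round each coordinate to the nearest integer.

Crop width = 4366 − 131 = 4235 px; one third is 1411.67 px.
Crop height = 921 − 110 = 811 px; one third is 270.33 px.
The bottom-left point is one-third across and two-thirds down within the crop:
x = 131 + 1 × 1411.67 ≈ 1543; y = 110 + 2 × 270.33 ≈ 651.

(1543, 651)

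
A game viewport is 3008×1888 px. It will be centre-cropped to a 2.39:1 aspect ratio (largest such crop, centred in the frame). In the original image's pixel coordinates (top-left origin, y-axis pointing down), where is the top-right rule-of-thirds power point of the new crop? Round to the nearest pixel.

3008/1888 < 2.39/1, so the 2.39:1 crop keeps the full width 3008 and trims height to 3008 × 1/2.39 = 1258.58 px.
Top offset = (1888 − 1258.58)/2 = 314.71 px; left offset = 0.
Top-right is two-thirds across and one-third down within the crop:
x = 0.00 + 2 × 3008.00/3 ≈ 2005; y = 314.71 + 1 × 1258.58/3 ≈ 734.

(2005, 734)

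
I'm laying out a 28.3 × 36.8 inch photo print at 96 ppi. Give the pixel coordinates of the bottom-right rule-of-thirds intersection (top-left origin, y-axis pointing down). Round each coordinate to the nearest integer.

(1811, 2355)

In pixels the canvas is 28.3 × 96 = 2716.8 wide and 36.8 × 96 = 3532.8 tall.
The bottom-right point is two-thirds across and two-thirds down:
x = 2 × 2716.8/3 ≈ 1811; y = 2 × 3532.8/3 ≈ 2355.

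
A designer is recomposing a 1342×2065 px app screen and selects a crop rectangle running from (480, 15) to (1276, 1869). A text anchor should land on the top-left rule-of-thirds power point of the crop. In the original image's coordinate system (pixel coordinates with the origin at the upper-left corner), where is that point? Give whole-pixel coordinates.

Crop width = 1276 − 480 = 796 px; one third is 265.33 px.
Crop height = 1869 − 15 = 1854 px; one third is 618.00 px.
The top-left point is one-third across and one-third down within the crop:
x = 480 + 1 × 265.33 ≈ 745; y = 15 + 1 × 618.00 ≈ 633.

(745, 633)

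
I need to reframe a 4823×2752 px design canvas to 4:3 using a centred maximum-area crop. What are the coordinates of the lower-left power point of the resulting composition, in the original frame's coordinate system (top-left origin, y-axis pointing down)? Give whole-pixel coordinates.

4823/2752 > 4/3, so the 4:3 crop keeps the full height 2752 and trims width to 2752 × 4/3 = 3669.33 px.
Left offset = (4823 − 3669.33)/2 = 576.83 px; top offset = 0.
Lower-left is one-third across and two-thirds down within the crop:
x = 576.83 + 1 × 3669.33/3 ≈ 1800; y = 0.00 + 2 × 2752.00/3 ≈ 1835.

x = 1800 px, y = 1835 px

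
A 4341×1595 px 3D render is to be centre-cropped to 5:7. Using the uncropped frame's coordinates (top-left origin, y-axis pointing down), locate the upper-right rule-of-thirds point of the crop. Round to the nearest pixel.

4341/1595 > 5/7, so the 5:7 crop keeps the full height 1595 and trims width to 1595 × 5/7 = 1139.29 px.
Left offset = (4341 − 1139.29)/2 = 1600.86 px; top offset = 0.
Upper-right is two-thirds across and one-third down within the crop:
x = 1600.86 + 2 × 1139.29/3 ≈ 2360; y = 0.00 + 1 × 1595.00/3 ≈ 532.

(2360, 532)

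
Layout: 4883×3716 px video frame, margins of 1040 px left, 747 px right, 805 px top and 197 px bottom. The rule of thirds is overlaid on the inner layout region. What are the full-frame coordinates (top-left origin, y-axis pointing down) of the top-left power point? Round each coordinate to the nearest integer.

Content width = 4883 − 1040 − 747 = 3096 px; content height = 3716 − 805 − 197 = 2714 px.
Top-left is one-third across and one-third down within the inner layout region.
x = 1040 + 1 × 3096/3 = 1040 + 1032.00 ≈ 2072
y = 805 + 1 × 2714/3 = 805 + 904.67 ≈ 1710

(2072, 1710)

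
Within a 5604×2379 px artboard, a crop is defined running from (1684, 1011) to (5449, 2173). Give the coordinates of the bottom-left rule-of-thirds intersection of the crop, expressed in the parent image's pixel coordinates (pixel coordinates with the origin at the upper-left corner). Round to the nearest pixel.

x = 2939 px, y = 1786 px

Crop width = 5449 − 1684 = 3765 px; one third is 1255.00 px.
Crop height = 2173 − 1011 = 1162 px; one third is 387.33 px.
The bottom-left point is one-third across and two-thirds down within the crop:
x = 1684 + 1 × 1255.00 ≈ 2939; y = 1011 + 2 × 387.33 ≈ 1786.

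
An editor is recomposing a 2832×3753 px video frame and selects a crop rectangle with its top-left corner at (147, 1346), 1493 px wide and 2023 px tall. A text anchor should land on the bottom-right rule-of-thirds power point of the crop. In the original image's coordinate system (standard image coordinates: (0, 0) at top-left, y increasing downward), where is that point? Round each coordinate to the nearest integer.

(1142, 2695)

One third of the crop width 1493 is 497.67 px.
One third of the crop height 2023 is 674.33 px.
The bottom-right point is two-thirds across and two-thirds down within the crop:
x = 147 + 2 × 497.67 ≈ 1142; y = 1346 + 2 × 674.33 ≈ 2695.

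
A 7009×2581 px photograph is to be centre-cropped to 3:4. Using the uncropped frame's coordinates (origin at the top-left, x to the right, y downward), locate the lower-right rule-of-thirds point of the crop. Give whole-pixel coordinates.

(3827, 1721)

7009/2581 > 3/4, so the 3:4 crop keeps the full height 2581 and trims width to 2581 × 3/4 = 1935.75 px.
Left offset = (7009 − 1935.75)/2 = 2536.62 px; top offset = 0.
Lower-right is two-thirds across and two-thirds down within the crop:
x = 2536.62 + 2 × 1935.75/3 ≈ 3827; y = 0.00 + 2 × 2581.00/3 ≈ 1721.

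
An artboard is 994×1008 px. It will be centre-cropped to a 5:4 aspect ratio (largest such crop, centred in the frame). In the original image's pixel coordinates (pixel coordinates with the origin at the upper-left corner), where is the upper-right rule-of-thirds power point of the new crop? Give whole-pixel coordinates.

994/1008 < 5/4, so the 5:4 crop keeps the full width 994 and trims height to 994 × 4/5 = 795.20 px.
Top offset = (1008 − 795.20)/2 = 106.40 px; left offset = 0.
Upper-right is two-thirds across and one-third down within the crop:
x = 0.00 + 2 × 994.00/3 ≈ 663; y = 106.40 + 1 × 795.20/3 ≈ 371.

x = 663 px, y = 371 px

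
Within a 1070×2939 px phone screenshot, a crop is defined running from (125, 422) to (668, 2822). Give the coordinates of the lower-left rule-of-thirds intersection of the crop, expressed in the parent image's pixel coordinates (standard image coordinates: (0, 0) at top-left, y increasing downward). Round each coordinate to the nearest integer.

Crop width = 668 − 125 = 543 px; one third is 181.00 px.
Crop height = 2822 − 422 = 2400 px; one third is 800.00 px.
The lower-left point is one-third across and two-thirds down within the crop:
x = 125 + 1 × 181.00 ≈ 306; y = 422 + 2 × 800.00 ≈ 2022.

(306, 2022)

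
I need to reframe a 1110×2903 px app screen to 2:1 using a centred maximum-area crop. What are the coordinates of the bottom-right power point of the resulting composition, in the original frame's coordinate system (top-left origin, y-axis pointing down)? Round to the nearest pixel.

x = 740 px, y = 1544 px

1110/2903 < 2/1, so the 2:1 crop keeps the full width 1110 and trims height to 1110 × 1/2 = 555.00 px.
Top offset = (2903 − 555.00)/2 = 1174.00 px; left offset = 0.
Bottom-right is two-thirds across and two-thirds down within the crop:
x = 0.00 + 2 × 1110.00/3 ≈ 740; y = 1174.00 + 2 × 555.00/3 ≈ 1544.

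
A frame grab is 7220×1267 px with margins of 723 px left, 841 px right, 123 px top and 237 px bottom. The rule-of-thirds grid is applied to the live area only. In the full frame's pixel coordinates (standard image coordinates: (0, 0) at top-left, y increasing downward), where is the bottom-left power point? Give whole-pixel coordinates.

Content width = 7220 − 723 − 841 = 5656 px; content height = 1267 − 123 − 237 = 907 px.
Bottom-left is one-third across and two-thirds down within the live area.
x = 723 + 1 × 5656/3 = 723 + 1885.33 ≈ 2608
y = 123 + 2 × 907/3 = 123 + 604.67 ≈ 728

(2608, 728)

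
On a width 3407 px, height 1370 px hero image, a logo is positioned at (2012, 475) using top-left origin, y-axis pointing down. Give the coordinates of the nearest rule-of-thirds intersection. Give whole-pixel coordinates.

x = 2271 px, y = 457 px

Third lines: x ∈ {1136, 2271}, y ∈ {457, 913}.
2012 is closer to x = 2271; 475 is closer to y = 457.
So the nearest intersection is the upper-right power point.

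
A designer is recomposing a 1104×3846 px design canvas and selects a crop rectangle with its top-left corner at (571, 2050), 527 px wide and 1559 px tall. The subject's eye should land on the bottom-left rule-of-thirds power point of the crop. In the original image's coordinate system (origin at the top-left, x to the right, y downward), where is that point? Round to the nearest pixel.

One third of the crop width 527 is 175.67 px.
One third of the crop height 1559 is 519.67 px.
The bottom-left point is one-third across and two-thirds down within the crop:
x = 571 + 1 × 175.67 ≈ 747; y = 2050 + 2 × 519.67 ≈ 3089.

(747, 3089)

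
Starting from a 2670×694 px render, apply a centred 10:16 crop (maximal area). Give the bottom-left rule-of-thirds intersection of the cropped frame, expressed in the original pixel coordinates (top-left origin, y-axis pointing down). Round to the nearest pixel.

2670/694 > 10/16, so the 10:16 crop keeps the full height 694 and trims width to 694 × 10/16 = 433.75 px.
Left offset = (2670 − 433.75)/2 = 1118.12 px; top offset = 0.
Bottom-left is one-third across and two-thirds down within the crop:
x = 1118.12 + 1 × 433.75/3 ≈ 1263; y = 0.00 + 2 × 694.00/3 ≈ 463.

(1263, 463)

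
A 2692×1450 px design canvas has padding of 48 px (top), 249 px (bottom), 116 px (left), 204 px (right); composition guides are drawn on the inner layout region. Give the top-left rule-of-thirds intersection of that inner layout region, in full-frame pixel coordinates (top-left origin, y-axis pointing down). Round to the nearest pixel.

Content width = 2692 − 116 − 204 = 2372 px; content height = 1450 − 48 − 249 = 1153 px.
Top-left is one-third across and one-third down within the inner layout region.
x = 116 + 1 × 2372/3 = 116 + 790.67 ≈ 907
y = 48 + 1 × 1153/3 = 48 + 384.33 ≈ 432

x = 907 px, y = 432 px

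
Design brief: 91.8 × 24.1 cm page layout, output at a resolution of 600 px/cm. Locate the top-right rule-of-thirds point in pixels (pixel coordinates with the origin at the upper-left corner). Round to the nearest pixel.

In pixels the canvas is 91.8 × 600 = 55080 wide and 24.1 × 600 = 14460 tall.
The top-right point is two-thirds across and one-third down:
x = 2 × 55080/3 ≈ 36720; y = 1 × 14460/3 ≈ 4820.

(36720, 4820)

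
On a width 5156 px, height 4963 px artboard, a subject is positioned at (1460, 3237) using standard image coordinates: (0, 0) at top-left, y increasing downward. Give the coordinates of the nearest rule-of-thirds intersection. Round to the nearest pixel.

Third lines: x ∈ {1719, 3437}, y ∈ {1654, 3309}.
1460 is closer to x = 1719; 3237 is closer to y = 3309.
So the nearest intersection is the lower-left power point.

(1719, 3309)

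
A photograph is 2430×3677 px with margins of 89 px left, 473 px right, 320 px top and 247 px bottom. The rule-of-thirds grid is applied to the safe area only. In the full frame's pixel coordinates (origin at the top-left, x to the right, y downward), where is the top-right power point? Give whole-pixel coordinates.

Content width = 2430 − 89 − 473 = 1868 px; content height = 3677 − 320 − 247 = 3110 px.
Top-right is two-thirds across and one-third down within the safe area.
x = 89 + 2 × 1868/3 = 89 + 1245.33 ≈ 1334
y = 320 + 1 × 3110/3 = 320 + 1036.67 ≈ 1357

(1334, 1357)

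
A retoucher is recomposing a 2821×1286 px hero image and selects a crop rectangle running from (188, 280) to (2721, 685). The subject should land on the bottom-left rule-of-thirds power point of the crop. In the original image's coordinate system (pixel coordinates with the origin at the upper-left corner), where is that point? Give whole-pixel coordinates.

x = 1032 px, y = 550 px

Crop width = 2721 − 188 = 2533 px; one third is 844.33 px.
Crop height = 685 − 280 = 405 px; one third is 135.00 px.
The bottom-left point is one-third across and two-thirds down within the crop:
x = 188 + 1 × 844.33 ≈ 1032; y = 280 + 2 × 135.00 ≈ 550.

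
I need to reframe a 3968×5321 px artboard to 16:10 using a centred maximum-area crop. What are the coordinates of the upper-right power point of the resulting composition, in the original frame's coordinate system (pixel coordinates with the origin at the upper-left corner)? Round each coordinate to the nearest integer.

x = 2645 px, y = 2247 px

3968/5321 < 16/10, so the 16:10 crop keeps the full width 3968 and trims height to 3968 × 10/16 = 2480.00 px.
Top offset = (5321 − 2480.00)/2 = 1420.50 px; left offset = 0.
Upper-right is two-thirds across and one-third down within the crop:
x = 0.00 + 2 × 3968.00/3 ≈ 2645; y = 1420.50 + 1 × 2480.00/3 ≈ 2247.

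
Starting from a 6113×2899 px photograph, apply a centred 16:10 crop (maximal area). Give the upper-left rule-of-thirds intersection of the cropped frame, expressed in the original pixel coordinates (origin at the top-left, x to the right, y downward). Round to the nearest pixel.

x = 2283 px, y = 966 px

6113/2899 > 16/10, so the 16:10 crop keeps the full height 2899 and trims width to 2899 × 16/10 = 4638.40 px.
Left offset = (6113 − 4638.40)/2 = 737.30 px; top offset = 0.
Upper-left is one-third across and one-third down within the crop:
x = 737.30 + 1 × 4638.40/3 ≈ 2283; y = 0.00 + 1 × 2899.00/3 ≈ 966.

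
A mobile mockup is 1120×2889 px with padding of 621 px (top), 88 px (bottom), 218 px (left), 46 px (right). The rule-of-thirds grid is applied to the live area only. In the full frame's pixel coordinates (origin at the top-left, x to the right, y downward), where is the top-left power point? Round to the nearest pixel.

(503, 1348)

Content width = 1120 − 218 − 46 = 856 px; content height = 2889 − 621 − 88 = 2180 px.
Top-left is one-third across and one-third down within the live area.
x = 218 + 1 × 856/3 = 218 + 285.33 ≈ 503
y = 621 + 1 × 2180/3 = 621 + 726.67 ≈ 1348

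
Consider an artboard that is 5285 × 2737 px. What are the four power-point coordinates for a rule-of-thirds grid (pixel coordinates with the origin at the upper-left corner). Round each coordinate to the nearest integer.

One third of 5285 is 1761.67; one third of 2737 is 912.33.
Vertical third lines at x = 1762 and x = 3523; horizontal third lines at y = 912 and y = 1825.

(1762, 912), (3523, 912), (1762, 1825), (3523, 1825)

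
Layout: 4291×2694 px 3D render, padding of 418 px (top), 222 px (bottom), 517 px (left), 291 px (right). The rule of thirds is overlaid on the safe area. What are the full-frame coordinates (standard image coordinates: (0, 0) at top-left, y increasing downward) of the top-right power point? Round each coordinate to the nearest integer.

x = 2839 px, y = 1103 px

Content width = 4291 − 517 − 291 = 3483 px; content height = 2694 − 418 − 222 = 2054 px.
Top-right is two-thirds across and one-third down within the safe area.
x = 517 + 2 × 3483/3 = 517 + 2322.00 ≈ 2839
y = 418 + 1 × 2054/3 = 418 + 684.67 ≈ 1103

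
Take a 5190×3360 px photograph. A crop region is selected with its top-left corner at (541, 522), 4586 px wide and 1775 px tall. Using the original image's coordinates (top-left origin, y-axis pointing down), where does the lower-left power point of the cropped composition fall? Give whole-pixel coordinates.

(2070, 1705)

One third of the crop width 4586 is 1528.67 px.
One third of the crop height 1775 is 591.67 px.
The lower-left point is one-third across and two-thirds down within the crop:
x = 541 + 1 × 1528.67 ≈ 2070; y = 522 + 2 × 591.67 ≈ 1705.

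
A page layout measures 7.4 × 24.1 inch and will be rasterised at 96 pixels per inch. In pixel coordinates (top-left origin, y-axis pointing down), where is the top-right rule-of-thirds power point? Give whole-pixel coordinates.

x = 474 px, y = 771 px

In pixels the canvas is 7.4 × 96 = 710.4 wide and 24.1 × 96 = 2313.6 tall.
The top-right point is two-thirds across and one-third down:
x = 2 × 710.4/3 ≈ 474; y = 1 × 2313.6/3 ≈ 771.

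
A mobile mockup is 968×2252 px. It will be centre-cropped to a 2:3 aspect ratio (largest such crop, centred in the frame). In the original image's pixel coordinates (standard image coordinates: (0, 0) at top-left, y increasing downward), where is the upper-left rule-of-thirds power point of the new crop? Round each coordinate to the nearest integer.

968/2252 < 2/3, so the 2:3 crop keeps the full width 968 and trims height to 968 × 3/2 = 1452.00 px.
Top offset = (2252 − 1452.00)/2 = 400.00 px; left offset = 0.
Upper-left is one-third across and one-third down within the crop:
x = 0.00 + 1 × 968.00/3 ≈ 323; y = 400.00 + 1 × 1452.00/3 ≈ 884.

(323, 884)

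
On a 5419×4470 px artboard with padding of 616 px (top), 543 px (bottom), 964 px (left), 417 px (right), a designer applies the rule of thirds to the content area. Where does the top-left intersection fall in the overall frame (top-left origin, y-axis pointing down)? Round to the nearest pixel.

x = 2310 px, y = 1720 px

Content width = 5419 − 964 − 417 = 4038 px; content height = 4470 − 616 − 543 = 3311 px.
Top-left is one-third across and one-third down within the content area.
x = 964 + 1 × 4038/3 = 964 + 1346.00 ≈ 2310
y = 616 + 1 × 3311/3 = 616 + 1103.67 ≈ 1720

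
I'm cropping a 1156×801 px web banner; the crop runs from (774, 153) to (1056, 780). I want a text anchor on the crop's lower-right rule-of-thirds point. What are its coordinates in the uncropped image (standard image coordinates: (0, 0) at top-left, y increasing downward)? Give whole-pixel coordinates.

x = 962 px, y = 571 px

Crop width = 1056 − 774 = 282 px; one third is 94.00 px.
Crop height = 780 − 153 = 627 px; one third is 209.00 px.
The lower-right point is two-thirds across and two-thirds down within the crop:
x = 774 + 2 × 94.00 ≈ 962; y = 153 + 2 × 209.00 ≈ 571.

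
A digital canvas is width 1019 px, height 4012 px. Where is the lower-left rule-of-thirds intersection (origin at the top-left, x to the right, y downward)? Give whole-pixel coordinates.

The lower-left point sits one-third of the way across and two-thirds of the way down.
x = 1 × 1019/3 ≈ 340; y = 2 × 4012/3 ≈ 2675.

(340, 2675)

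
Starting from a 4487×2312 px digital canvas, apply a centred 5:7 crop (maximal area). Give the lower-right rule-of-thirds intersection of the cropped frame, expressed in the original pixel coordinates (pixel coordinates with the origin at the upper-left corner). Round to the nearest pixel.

x = 2519 px, y = 1541 px

4487/2312 > 5/7, so the 5:7 crop keeps the full height 2312 and trims width to 2312 × 5/7 = 1651.43 px.
Left offset = (4487 − 1651.43)/2 = 1417.79 px; top offset = 0.
Lower-right is two-thirds across and two-thirds down within the crop:
x = 1417.79 + 2 × 1651.43/3 ≈ 2519; y = 0.00 + 2 × 2312.00/3 ≈ 1541.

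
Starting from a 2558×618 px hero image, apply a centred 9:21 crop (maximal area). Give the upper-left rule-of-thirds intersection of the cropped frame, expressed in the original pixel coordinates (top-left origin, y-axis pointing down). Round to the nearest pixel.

2558/618 > 9/21, so the 9:21 crop keeps the full height 618 and trims width to 618 × 9/21 = 264.86 px.
Left offset = (2558 − 264.86)/2 = 1146.57 px; top offset = 0.
Upper-left is one-third across and one-third down within the crop:
x = 1146.57 + 1 × 264.86/3 ≈ 1235; y = 0.00 + 1 × 618.00/3 ≈ 206.

(1235, 206)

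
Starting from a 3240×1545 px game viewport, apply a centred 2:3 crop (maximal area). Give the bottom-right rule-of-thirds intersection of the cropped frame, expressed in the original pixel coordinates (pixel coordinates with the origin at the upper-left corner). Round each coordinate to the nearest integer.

(1792, 1030)

3240/1545 > 2/3, so the 2:3 crop keeps the full height 1545 and trims width to 1545 × 2/3 = 1030.00 px.
Left offset = (3240 − 1030.00)/2 = 1105.00 px; top offset = 0.
Bottom-right is two-thirds across and two-thirds down within the crop:
x = 1105.00 + 2 × 1030.00/3 ≈ 1792; y = 0.00 + 2 × 1545.00/3 ≈ 1030.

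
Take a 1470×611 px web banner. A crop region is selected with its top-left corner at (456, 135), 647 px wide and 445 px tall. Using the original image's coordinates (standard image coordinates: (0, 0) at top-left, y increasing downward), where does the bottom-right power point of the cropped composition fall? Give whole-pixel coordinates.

One third of the crop width 647 is 215.67 px.
One third of the crop height 445 is 148.33 px.
The bottom-right point is two-thirds across and two-thirds down within the crop:
x = 456 + 2 × 215.67 ≈ 887; y = 135 + 2 × 148.33 ≈ 432.

x = 887 px, y = 432 px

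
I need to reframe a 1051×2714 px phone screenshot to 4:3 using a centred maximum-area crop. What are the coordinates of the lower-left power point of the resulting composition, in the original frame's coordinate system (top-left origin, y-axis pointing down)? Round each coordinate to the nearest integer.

(350, 1488)

1051/2714 < 4/3, so the 4:3 crop keeps the full width 1051 and trims height to 1051 × 3/4 = 788.25 px.
Top offset = (2714 − 788.25)/2 = 962.88 px; left offset = 0.
Lower-left is one-third across and two-thirds down within the crop:
x = 0.00 + 1 × 1051.00/3 ≈ 350; y = 962.88 + 2 × 788.25/3 ≈ 1488.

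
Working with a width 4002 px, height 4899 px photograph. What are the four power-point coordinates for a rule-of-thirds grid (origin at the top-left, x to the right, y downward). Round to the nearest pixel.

(1334, 1633), (2668, 1633), (1334, 3266), (2668, 3266)

One third of 4002 is 1334; one third of 4899 is 1633.
Vertical third lines at x = 1334 and x = 2668; horizontal third lines at y = 1633 and y = 3266.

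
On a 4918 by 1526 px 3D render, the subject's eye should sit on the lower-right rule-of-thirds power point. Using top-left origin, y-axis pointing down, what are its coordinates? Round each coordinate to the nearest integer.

x = 3279 px, y = 1017 px

The lower-right point sits two-thirds of the way across and two-thirds of the way down.
x = 2 × 4918/3 ≈ 3279; y = 2 × 1526/3 ≈ 1017.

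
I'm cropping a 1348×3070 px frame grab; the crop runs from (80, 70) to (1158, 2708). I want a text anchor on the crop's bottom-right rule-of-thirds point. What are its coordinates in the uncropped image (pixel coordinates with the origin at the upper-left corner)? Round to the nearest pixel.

x = 799 px, y = 1829 px

Crop width = 1158 − 80 = 1078 px; one third is 359.33 px.
Crop height = 2708 − 70 = 2638 px; one third is 879.33 px.
The bottom-right point is two-thirds across and two-thirds down within the crop:
x = 80 + 2 × 359.33 ≈ 799; y = 70 + 2 × 879.33 ≈ 1829.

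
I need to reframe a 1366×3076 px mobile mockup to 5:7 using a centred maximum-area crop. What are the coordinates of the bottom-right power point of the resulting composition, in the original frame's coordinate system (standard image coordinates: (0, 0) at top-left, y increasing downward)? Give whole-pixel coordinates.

x = 911 px, y = 1857 px

1366/3076 < 5/7, so the 5:7 crop keeps the full width 1366 and trims height to 1366 × 7/5 = 1912.40 px.
Top offset = (3076 − 1912.40)/2 = 581.80 px; left offset = 0.
Bottom-right is two-thirds across and two-thirds down within the crop:
x = 0.00 + 2 × 1366.00/3 ≈ 911; y = 581.80 + 2 × 1912.40/3 ≈ 1857.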